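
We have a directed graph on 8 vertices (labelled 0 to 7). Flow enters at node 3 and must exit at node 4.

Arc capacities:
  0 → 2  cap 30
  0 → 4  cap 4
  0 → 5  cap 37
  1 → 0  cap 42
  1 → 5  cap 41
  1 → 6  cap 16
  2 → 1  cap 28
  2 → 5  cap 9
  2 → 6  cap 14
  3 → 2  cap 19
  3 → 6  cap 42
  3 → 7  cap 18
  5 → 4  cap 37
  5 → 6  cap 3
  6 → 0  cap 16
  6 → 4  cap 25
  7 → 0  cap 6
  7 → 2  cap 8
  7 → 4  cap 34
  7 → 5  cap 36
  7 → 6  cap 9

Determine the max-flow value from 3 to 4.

augment #1: 3→6→4 bottleneck 25, total now 25
augment #2: 3→7→4 bottleneck 18, total now 43
augment #3: 3→2→5→4 bottleneck 9, total now 52
augment #4: 3→6→0→4 bottleneck 4, total now 56
augment #5: 3→2→1→5→4 bottleneck 10, total now 66
augment #6: 3→6→0→5→4 bottleneck 12, total now 78

Maximum flow value: 78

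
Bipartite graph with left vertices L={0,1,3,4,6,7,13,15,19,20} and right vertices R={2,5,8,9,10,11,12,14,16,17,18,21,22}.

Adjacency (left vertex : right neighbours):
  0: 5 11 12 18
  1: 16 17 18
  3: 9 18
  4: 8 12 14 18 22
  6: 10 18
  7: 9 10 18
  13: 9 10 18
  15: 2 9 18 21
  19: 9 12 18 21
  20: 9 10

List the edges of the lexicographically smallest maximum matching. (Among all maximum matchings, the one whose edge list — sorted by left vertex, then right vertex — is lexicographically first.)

|M| = 8 (so the lex-smallest maximum matching has 8 edges)
process left vertices in ascending order; for each, take the smallest-labelled available neighbour that still permits 8 edges overall, or leave it unmatched if none does
lex-smallest matching: {0-5, 1-16, 3-9, 4-8, 6-10, 7-18, 15-2, 19-12}

Lex-smallest maximum matching: {(0,5), (1,16), (3,9), (4,8), (6,10), (7,18), (15,2), (19,12)}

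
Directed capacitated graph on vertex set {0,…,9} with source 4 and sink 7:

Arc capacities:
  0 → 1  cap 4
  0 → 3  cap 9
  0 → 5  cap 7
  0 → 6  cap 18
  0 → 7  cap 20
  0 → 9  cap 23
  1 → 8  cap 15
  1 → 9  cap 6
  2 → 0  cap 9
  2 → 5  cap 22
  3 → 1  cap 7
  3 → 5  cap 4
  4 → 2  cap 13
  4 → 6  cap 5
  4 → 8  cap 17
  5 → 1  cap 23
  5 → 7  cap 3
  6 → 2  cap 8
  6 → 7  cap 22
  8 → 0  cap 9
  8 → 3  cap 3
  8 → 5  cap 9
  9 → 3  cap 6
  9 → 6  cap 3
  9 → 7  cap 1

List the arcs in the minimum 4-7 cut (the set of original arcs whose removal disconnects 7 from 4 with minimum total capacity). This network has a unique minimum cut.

Min-cut arcs: {(2,0), (4,6), (5,7), (8,0), (9,6), (9,7)} (total capacity 30)

augment #1: 4→6→7 push 5
augment #2: 4→2→0→7 push 9
augment #3: 4→2→5→7 push 3
augment #4: 4→8→0→7 push 9
augment #5: 4→2→5→1→9→7 push 1
augment #6: 4→8→3→1→9→6→7 push 3
max flow = 30; residual-reachable set from 4 gives S-side
cut edges (S→T): {(2,0), (4,6), (5,7), (8,0), (9,6), (9,7)} total cap 30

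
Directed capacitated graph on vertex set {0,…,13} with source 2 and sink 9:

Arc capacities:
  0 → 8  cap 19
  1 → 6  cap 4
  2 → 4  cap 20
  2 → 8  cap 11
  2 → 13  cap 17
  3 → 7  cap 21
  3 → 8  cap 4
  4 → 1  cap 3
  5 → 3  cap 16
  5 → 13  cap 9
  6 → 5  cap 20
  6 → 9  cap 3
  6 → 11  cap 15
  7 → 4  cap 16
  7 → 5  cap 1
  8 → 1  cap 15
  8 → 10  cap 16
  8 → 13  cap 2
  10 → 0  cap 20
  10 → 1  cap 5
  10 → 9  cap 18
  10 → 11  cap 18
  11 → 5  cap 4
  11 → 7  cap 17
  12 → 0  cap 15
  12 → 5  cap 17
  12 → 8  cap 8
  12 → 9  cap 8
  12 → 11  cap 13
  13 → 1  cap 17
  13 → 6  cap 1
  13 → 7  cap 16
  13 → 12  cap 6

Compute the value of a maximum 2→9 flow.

Maximum flow value: 23

augment #1: 2→8→10→9 bottleneck 11, total now 11
augment #2: 2→13→6→9 bottleneck 1, total now 12
augment #3: 2→13→12→9 bottleneck 6, total now 18
augment #4: 2→4→1→6→9 bottleneck 2, total now 20
augment #5: 2→13→7→5→3→8→10→9 bottleneck 1, total now 21
augment #6: 2→4→1→6→5→3→8→10→9 bottleneck 1, total now 22
augment #7: 2→13→1→6→5→3→8→10→9 bottleneck 1, total now 23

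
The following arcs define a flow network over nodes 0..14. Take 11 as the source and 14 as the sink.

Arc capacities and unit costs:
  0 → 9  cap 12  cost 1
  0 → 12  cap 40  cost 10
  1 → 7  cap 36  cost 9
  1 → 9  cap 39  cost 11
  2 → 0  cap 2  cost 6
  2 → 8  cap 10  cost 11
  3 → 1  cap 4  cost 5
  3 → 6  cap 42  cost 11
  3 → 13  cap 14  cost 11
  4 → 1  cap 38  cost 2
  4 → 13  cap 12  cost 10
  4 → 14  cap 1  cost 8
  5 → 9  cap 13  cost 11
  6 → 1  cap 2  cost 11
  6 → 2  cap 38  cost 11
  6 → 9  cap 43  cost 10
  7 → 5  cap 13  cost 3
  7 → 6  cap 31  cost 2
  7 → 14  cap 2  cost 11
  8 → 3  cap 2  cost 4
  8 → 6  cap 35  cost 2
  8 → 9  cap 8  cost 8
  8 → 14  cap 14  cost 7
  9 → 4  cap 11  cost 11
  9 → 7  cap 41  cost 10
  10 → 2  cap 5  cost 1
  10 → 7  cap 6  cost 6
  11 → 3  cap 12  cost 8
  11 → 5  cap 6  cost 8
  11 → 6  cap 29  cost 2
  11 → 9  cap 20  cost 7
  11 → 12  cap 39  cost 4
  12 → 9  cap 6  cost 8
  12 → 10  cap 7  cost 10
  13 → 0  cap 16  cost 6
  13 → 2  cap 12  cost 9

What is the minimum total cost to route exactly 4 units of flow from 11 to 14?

Minimum cost for 4 units: 113

shortest-cost path #1: 11→9→4→14 push 1 @ unit cost 26 (adds 26)
shortest-cost path #2: 11→9→7→14 push 2 @ unit cost 28 (adds 56)
shortest-cost path #3: 11→6→2→8→14 push 1 @ unit cost 31 (adds 31)
total cost = 113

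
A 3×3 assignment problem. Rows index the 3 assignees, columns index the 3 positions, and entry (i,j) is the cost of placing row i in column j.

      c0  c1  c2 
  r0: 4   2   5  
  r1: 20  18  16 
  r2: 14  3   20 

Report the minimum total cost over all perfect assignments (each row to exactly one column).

Minimum assignment cost: 23

optimal assignment: row0→col0 (cost 4), row1→col2 (cost 16), row2→col1 (cost 3)
total = 4 + 16 + 3 = 23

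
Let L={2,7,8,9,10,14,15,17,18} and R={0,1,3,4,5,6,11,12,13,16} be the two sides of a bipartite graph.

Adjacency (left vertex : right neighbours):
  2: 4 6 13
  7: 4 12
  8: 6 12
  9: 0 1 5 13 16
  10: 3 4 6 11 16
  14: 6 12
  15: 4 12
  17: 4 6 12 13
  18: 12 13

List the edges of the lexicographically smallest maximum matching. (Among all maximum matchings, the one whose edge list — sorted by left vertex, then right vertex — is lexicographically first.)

|M| = 6 (so the lex-smallest maximum matching has 6 edges)
process left vertices in ascending order; for each, take the smallest-labelled available neighbour that still permits 6 edges overall, or leave it unmatched if none does
lex-smallest matching: {2-4, 7-12, 8-6, 9-0, 10-3, 17-13}

Lex-smallest maximum matching: {(2,4), (7,12), (8,6), (9,0), (10,3), (17,13)}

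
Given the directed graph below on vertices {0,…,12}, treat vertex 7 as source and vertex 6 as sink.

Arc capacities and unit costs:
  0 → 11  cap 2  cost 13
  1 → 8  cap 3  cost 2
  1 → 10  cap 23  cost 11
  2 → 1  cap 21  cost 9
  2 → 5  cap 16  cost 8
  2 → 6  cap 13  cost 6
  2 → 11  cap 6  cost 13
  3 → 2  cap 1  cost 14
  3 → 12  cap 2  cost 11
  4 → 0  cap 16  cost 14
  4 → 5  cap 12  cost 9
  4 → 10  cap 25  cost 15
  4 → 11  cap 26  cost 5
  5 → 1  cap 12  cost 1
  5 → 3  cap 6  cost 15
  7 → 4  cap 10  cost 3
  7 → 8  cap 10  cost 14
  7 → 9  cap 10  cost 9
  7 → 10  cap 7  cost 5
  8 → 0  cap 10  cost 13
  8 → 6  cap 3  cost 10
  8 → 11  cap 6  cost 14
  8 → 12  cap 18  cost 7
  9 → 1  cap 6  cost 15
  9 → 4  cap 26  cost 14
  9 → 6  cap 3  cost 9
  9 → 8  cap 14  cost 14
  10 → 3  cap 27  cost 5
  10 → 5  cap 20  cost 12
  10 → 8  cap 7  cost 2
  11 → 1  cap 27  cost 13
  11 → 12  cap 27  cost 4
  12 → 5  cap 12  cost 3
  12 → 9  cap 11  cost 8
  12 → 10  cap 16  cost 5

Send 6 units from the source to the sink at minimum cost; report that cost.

shortest-cost path #1: 7→10→8→6 push 3 @ unit cost 17 (adds 51)
shortest-cost path #2: 7→9→6 push 3 @ unit cost 18 (adds 54)
total cost = 105

Minimum cost for 6 units: 105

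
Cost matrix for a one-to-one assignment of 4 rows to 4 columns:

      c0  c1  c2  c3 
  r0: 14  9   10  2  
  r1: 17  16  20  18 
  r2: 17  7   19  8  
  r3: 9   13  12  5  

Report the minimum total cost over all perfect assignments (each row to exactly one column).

Minimum assignment cost: 38

one of 2 optimal assignments: row0→col3 (cost 2), row1→col0 (cost 17), row2→col1 (cost 7), row3→col2 (cost 12)
total = 2 + 17 + 7 + 12 = 38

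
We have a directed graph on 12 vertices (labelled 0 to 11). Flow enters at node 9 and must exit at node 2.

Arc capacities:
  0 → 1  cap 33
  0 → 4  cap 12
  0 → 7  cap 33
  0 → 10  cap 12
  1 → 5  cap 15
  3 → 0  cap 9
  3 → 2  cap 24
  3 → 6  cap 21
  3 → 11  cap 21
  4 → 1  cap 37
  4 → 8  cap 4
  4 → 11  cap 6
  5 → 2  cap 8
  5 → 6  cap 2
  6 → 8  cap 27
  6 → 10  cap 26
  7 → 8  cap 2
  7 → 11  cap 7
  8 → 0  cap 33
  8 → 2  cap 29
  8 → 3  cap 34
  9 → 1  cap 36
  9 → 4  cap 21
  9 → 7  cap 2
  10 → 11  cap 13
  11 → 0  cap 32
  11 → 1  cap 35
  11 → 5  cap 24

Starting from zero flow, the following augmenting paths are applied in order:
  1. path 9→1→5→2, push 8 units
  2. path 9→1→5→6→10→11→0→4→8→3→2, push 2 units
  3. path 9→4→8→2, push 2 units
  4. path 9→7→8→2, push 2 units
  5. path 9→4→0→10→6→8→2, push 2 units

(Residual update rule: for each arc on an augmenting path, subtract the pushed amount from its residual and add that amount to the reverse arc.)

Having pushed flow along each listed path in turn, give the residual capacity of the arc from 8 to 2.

Residual capacity of (8,2): 23

after path 1 (9→1→5→2, push 8): res(8,2)=29
after path 2 (9→1→5→6→10→11→0→4→8→3→2, push 2): res(8,2)=29
after path 3 (9→4→8→2, push 2): res(8,2)=27
after path 4 (9→7→8→2, push 2): res(8,2)=25
after path 5 (9→4→0→10→6→8→2, push 2): res(8,2)=23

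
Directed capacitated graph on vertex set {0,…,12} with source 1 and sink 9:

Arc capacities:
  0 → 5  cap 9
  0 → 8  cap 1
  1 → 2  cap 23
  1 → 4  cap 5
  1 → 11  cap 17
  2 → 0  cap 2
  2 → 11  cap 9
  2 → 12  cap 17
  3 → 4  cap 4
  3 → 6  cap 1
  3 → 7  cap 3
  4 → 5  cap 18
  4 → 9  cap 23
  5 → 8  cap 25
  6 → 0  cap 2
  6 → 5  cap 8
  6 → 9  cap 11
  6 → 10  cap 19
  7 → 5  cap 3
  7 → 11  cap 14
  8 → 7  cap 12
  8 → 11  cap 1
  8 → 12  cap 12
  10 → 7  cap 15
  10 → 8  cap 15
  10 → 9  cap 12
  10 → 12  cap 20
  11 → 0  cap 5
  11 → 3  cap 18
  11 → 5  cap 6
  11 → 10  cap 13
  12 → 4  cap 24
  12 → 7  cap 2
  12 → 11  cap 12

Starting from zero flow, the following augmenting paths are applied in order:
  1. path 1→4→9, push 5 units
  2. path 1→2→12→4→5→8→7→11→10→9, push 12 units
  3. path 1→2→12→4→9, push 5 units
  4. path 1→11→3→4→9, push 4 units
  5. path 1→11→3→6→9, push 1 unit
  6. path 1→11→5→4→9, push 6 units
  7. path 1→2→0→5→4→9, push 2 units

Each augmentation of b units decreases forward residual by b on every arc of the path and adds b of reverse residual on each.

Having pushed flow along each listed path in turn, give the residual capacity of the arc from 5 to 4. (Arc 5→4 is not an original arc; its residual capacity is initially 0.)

Residual capacity of (5,4): 4

after path 1 (1→4→9, push 5): res(5,4)=0
after path 2 (1→2→12→4→5→8→7→11→10→9, push 12): res(5,4)=12
after path 3 (1→2→12→4→9, push 5): res(5,4)=12
after path 4 (1→11→3→4→9, push 4): res(5,4)=12
after path 5 (1→11→3→6→9, push 1): res(5,4)=12
after path 6 (1→11→5→4→9, push 6): res(5,4)=6
after path 7 (1→2→0→5→4→9, push 2): res(5,4)=4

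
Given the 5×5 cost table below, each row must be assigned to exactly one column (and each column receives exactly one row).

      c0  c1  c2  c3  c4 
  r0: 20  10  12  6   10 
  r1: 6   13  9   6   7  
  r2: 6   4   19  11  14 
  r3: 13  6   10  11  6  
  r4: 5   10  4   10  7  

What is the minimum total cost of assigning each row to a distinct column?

Minimum assignment cost: 26

optimal assignment: row0→col3 (cost 6), row1→col0 (cost 6), row2→col1 (cost 4), row3→col4 (cost 6), row4→col2 (cost 4)
total = 6 + 6 + 4 + 6 + 4 = 26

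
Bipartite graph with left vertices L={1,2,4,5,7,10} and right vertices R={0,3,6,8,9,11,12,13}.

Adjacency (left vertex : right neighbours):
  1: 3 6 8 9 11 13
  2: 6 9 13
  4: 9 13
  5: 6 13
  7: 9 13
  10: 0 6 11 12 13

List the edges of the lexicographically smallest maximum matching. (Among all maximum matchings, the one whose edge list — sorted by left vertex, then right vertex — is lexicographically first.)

Lex-smallest maximum matching: {(1,3), (2,6), (4,9), (5,13), (10,0)}

|M| = 5 (so the lex-smallest maximum matching has 5 edges)
process left vertices in ascending order; for each, take the smallest-labelled available neighbour that still permits 5 edges overall, or leave it unmatched if none does
lex-smallest matching: {1-3, 2-6, 4-9, 5-13, 10-0}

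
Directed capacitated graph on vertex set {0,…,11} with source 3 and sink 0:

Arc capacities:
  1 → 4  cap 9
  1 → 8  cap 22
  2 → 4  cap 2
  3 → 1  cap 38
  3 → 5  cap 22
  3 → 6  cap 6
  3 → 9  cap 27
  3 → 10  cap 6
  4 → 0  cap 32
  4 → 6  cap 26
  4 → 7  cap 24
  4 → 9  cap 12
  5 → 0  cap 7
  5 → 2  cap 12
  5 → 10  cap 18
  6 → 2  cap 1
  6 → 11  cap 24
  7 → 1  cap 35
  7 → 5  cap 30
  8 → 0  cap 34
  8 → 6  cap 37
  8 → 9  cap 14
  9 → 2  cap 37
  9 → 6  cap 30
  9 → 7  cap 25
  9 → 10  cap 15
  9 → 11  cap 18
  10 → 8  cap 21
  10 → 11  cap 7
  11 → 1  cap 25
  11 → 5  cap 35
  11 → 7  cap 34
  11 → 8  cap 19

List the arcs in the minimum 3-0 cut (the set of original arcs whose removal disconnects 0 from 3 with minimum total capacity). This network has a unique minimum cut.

Min-cut arcs: {(1,4), (2,4), (5,0), (8,0)} (total capacity 52)

augment #1: 3→5→0 push 7
augment #2: 3→1→4→0 push 9
augment #3: 3→1→8→0 push 22
augment #4: 3→10→8→0 push 6
augment #5: 3→5→2→4→0 push 2
augment #6: 3→5→10→8→0 push 6
max flow = 52; residual-reachable set from 3 gives S-side
cut edges (S→T): {(1,4), (2,4), (5,0), (8,0)} total cap 52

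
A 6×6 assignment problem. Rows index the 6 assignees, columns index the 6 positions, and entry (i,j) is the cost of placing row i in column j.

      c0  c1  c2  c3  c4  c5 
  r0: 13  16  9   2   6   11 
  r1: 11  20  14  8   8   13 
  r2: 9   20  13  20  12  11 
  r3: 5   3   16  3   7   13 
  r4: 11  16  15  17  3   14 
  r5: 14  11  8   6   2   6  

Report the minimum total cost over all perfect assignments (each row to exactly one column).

optimal assignment: row0→col3 (cost 2), row1→col2 (cost 14), row2→col0 (cost 9), row3→col1 (cost 3), row4→col4 (cost 3), row5→col5 (cost 6)
total = 2 + 14 + 9 + 3 + 3 + 6 = 37

Minimum assignment cost: 37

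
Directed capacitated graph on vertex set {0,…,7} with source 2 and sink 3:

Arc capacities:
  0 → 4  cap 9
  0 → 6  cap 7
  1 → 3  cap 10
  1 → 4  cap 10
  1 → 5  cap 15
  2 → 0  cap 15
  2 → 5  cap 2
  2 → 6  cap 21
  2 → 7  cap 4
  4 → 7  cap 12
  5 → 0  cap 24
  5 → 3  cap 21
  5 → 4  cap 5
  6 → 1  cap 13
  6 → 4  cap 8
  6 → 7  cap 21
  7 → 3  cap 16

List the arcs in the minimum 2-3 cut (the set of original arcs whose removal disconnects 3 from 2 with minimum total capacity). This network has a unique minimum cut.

augment #1: 2→5→3 push 2
augment #2: 2→7→3 push 4
augment #3: 2→6→1→3 push 10
augment #4: 2→6→7→3 push 11
augment #5: 2→0→4→7→3 push 1
augment #6: 2→0→6→1→5→3 push 3
max flow = 31; residual-reachable set from 2 gives S-side
cut edges (S→T): {(2,5), (6,1), (7,3)} total cap 31

Min-cut arcs: {(2,5), (6,1), (7,3)} (total capacity 31)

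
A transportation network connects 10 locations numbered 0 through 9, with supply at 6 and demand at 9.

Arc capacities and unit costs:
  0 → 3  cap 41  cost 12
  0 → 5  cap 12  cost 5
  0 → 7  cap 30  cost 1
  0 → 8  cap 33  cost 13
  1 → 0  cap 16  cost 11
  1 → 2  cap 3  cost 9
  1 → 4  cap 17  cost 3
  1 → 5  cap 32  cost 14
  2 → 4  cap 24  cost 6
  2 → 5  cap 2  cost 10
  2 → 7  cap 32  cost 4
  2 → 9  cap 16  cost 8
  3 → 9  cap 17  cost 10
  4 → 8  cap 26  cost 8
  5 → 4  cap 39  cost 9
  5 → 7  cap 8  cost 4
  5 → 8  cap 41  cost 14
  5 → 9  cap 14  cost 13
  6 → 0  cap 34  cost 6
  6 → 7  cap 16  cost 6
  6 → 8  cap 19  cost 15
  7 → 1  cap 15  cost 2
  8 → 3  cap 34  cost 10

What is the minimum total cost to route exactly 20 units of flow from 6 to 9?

Minimum cost for 20 units: 503

shortest-cost path #1: 6→0→5→9 push 12 @ unit cost 24 (adds 288)
shortest-cost path #2: 6→7→1→2→9 push 3 @ unit cost 25 (adds 75)
shortest-cost path #3: 6→0→3→9 push 5 @ unit cost 28 (adds 140)
total cost = 503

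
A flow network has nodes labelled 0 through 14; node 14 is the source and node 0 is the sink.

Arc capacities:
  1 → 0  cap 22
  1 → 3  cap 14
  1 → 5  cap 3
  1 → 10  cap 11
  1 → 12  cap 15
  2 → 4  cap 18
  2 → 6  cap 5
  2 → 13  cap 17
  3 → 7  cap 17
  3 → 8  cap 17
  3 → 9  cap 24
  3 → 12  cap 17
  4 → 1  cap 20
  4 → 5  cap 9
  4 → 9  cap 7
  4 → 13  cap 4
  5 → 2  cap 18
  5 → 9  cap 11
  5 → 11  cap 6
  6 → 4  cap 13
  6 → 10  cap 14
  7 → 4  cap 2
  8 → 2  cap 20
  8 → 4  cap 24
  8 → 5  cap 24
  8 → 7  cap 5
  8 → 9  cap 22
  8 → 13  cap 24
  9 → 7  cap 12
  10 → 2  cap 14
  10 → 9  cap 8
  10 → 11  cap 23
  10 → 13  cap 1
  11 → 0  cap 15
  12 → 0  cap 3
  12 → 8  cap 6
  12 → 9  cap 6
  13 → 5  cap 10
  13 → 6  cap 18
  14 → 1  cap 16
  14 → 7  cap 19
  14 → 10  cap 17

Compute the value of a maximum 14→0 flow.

Maximum flow value: 35

augment #1: 14→1→0 bottleneck 16, total now 16
augment #2: 14→10→11→0 bottleneck 15, total now 31
augment #3: 14→7→4→1→0 bottleneck 2, total now 33
augment #4: 14→10→2→4→1→0 bottleneck 2, total now 35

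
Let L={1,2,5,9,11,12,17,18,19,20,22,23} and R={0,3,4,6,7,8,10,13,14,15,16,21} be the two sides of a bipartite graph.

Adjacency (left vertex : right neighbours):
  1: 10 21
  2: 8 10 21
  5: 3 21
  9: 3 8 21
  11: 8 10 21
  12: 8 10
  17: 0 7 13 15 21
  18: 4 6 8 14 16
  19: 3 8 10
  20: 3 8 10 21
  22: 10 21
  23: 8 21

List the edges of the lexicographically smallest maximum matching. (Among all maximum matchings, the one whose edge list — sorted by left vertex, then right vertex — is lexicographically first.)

Lex-smallest maximum matching: {(1,10), (2,8), (5,3), (9,21), (17,0), (18,4)}

|M| = 6 (so the lex-smallest maximum matching has 6 edges)
process left vertices in ascending order; for each, take the smallest-labelled available neighbour that still permits 6 edges overall, or leave it unmatched if none does
lex-smallest matching: {1-10, 2-8, 5-3, 9-21, 17-0, 18-4}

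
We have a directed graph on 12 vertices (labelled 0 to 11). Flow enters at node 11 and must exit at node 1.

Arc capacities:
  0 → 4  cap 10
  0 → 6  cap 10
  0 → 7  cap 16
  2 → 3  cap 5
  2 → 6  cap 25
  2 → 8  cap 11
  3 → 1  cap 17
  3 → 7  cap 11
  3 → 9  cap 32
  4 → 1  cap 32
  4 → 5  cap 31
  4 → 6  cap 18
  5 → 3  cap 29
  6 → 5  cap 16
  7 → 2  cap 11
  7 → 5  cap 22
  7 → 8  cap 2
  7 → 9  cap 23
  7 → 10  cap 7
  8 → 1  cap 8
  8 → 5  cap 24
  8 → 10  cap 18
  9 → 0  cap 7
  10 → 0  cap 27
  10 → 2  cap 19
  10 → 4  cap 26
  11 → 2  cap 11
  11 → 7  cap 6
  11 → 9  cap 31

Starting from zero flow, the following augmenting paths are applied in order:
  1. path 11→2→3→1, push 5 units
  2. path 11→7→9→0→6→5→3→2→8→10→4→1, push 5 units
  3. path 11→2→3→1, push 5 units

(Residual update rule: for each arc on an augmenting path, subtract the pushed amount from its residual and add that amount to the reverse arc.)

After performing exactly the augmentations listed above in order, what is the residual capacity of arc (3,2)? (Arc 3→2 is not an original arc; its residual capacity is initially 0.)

Residual capacity of (3,2): 5

after path 1 (11→2→3→1, push 5): res(3,2)=5
after path 2 (11→7→9→0→6→5→3→2→8→10→4→1, push 5): res(3,2)=0
after path 3 (11→2→3→1, push 5): res(3,2)=5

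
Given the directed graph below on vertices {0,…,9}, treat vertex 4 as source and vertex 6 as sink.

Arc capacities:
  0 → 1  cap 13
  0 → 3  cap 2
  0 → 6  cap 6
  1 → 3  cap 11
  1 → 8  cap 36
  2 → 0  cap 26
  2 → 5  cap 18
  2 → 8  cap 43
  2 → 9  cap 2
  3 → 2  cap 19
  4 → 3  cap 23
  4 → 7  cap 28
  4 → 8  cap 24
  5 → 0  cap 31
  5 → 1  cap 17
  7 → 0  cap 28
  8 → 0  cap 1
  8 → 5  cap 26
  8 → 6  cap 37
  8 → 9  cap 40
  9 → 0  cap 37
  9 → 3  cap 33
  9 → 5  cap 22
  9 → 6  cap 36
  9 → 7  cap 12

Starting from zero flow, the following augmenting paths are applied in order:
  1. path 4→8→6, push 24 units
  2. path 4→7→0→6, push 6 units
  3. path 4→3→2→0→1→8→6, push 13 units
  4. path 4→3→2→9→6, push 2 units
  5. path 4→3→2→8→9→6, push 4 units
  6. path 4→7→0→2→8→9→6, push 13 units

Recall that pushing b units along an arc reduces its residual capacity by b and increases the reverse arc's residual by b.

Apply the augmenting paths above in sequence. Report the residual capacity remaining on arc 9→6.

after path 1 (4→8→6, push 24): res(9,6)=36
after path 2 (4→7→0→6, push 6): res(9,6)=36
after path 3 (4→3→2→0→1→8→6, push 13): res(9,6)=36
after path 4 (4→3→2→9→6, push 2): res(9,6)=34
after path 5 (4→3→2→8→9→6, push 4): res(9,6)=30
after path 6 (4→7→0→2→8→9→6, push 13): res(9,6)=17

Residual capacity of (9,6): 17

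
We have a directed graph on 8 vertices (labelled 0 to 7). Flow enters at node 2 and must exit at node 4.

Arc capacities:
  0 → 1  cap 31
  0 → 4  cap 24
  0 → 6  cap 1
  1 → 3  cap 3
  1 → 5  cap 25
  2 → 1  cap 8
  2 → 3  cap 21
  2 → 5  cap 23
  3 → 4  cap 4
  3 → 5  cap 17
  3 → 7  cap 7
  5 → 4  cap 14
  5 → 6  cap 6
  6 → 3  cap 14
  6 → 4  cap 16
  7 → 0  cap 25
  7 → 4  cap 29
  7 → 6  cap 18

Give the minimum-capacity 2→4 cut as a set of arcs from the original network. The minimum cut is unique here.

augment #1: 2→3→4 push 4
augment #2: 2→5→4 push 14
augment #3: 2→3→7→4 push 7
augment #4: 2→5→6→4 push 6
max flow = 31; residual-reachable set from 2 gives S-side
cut edges (S→T): {(3,4), (3,7), (5,4), (5,6)} total cap 31

Min-cut arcs: {(3,4), (3,7), (5,4), (5,6)} (total capacity 31)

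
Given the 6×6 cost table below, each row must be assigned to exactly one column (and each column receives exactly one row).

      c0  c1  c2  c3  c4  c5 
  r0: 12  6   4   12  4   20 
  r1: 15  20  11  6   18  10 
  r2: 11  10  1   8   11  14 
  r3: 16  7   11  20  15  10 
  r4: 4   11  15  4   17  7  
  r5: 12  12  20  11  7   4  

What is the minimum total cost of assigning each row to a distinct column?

Minimum assignment cost: 26

optimal assignment: row0→col4 (cost 4), row1→col3 (cost 6), row2→col2 (cost 1), row3→col1 (cost 7), row4→col0 (cost 4), row5→col5 (cost 4)
total = 4 + 6 + 1 + 7 + 4 + 4 = 26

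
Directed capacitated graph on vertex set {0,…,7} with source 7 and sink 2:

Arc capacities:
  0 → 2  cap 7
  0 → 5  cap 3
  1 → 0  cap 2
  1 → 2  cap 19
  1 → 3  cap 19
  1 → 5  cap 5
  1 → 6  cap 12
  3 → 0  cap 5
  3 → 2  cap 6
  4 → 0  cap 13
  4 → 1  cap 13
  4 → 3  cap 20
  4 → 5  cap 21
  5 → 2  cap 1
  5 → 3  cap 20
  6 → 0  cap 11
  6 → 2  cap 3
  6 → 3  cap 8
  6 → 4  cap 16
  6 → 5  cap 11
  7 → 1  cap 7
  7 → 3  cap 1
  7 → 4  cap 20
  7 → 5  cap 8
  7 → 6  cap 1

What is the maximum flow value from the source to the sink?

Maximum flow value: 35

augment #1: 7→1→2 bottleneck 7, total now 7
augment #2: 7→3→2 bottleneck 1, total now 8
augment #3: 7→5→2 bottleneck 1, total now 9
augment #4: 7→6→2 bottleneck 1, total now 10
augment #5: 7→4→0→2 bottleneck 7, total now 17
augment #6: 7→4→1→2 bottleneck 12, total now 29
augment #7: 7→4→3→2 bottleneck 1, total now 30
augment #8: 7→5→3→2 bottleneck 4, total now 34
augment #9: 7→5→3→4→1→6→2 bottleneck 1, total now 35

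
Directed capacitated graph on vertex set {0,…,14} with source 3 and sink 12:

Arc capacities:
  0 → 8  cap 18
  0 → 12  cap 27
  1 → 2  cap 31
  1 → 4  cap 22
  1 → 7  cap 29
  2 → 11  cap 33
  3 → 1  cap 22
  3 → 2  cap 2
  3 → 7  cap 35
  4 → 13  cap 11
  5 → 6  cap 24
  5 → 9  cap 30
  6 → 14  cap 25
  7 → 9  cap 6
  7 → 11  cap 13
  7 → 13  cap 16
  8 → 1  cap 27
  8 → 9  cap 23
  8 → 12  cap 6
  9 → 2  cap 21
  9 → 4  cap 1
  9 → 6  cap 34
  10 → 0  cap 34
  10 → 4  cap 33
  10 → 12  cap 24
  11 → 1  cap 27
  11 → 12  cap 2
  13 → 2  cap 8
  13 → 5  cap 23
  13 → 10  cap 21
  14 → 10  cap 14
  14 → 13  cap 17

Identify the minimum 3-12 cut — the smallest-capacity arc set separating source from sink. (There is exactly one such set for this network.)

Min-cut arcs: {(4,13), (7,9), (7,13), (11,12)} (total capacity 35)

augment #1: 3→2→11→12 push 2
augment #2: 3→7→13→10→12 push 16
augment #3: 3→1→4→13→10→12 push 5
augment #4: 3→7→9→6→14→10→12 push 3
augment #5: 3→7→9→6→14→10→0→12 push 3
augment #6: 3→1→4→13→5→6→14→10→0→12 push 6
max flow = 35; residual-reachable set from 3 gives S-side
cut edges (S→T): {(4,13), (7,9), (7,13), (11,12)} total cap 35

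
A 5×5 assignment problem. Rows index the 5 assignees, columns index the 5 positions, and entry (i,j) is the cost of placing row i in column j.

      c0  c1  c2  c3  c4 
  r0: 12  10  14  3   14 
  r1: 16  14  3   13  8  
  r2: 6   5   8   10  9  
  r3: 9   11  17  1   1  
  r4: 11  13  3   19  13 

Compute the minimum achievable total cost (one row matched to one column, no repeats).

optimal assignment: row0→col3 (cost 3), row1→col2 (cost 3), row2→col1 (cost 5), row3→col4 (cost 1), row4→col0 (cost 11)
total = 3 + 3 + 5 + 1 + 11 = 23

Minimum assignment cost: 23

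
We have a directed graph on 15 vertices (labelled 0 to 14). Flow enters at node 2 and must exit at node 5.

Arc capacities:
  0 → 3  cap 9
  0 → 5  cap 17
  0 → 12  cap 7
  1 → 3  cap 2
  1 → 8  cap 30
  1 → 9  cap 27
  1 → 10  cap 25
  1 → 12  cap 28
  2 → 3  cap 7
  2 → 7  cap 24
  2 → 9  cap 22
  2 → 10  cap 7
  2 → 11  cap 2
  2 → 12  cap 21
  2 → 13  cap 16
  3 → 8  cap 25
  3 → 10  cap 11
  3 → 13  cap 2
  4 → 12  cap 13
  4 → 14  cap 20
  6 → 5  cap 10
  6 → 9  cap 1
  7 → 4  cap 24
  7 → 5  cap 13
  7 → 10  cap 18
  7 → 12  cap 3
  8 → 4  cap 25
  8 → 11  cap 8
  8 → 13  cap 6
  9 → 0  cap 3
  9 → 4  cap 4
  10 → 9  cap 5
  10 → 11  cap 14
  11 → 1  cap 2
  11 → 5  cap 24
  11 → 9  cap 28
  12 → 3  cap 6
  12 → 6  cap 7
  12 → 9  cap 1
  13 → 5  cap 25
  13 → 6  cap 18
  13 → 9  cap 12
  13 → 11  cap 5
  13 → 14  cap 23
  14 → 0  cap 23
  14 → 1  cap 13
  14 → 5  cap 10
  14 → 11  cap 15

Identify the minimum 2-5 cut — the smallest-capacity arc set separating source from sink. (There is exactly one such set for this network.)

Min-cut arcs: {(2,3), (2,7), (2,10), (2,11), (2,13), (9,0), (9,4), (12,3), (12,6)} (total capacity 76)

augment #1: 2→7→5 push 13
augment #2: 2→11→5 push 2
augment #3: 2→13→5 push 16
augment #4: 2→3→13→5 push 2
augment #5: 2→9→0→5 push 3
augment #6: 2→10→11→5 push 7
augment #7: 2→12→6→5 push 7
augment #8: 2→3→8→11→5 push 5
augment #9: 2→7→4→14→5 push 10
augment #10: 2→7→10→11→5 push 1
augment #11: 2→9→4→14→0→5 push 4
augment #12: 2→12→3→8→11→5 push 3
augment #13: 2→12→3→8→13→5 push 3
max flow = 76; residual-reachable set from 2 gives S-side
cut edges (S→T): {(2,3), (2,7), (2,10), (2,11), (2,13), (9,0), (9,4), (12,3), (12,6)} total cap 76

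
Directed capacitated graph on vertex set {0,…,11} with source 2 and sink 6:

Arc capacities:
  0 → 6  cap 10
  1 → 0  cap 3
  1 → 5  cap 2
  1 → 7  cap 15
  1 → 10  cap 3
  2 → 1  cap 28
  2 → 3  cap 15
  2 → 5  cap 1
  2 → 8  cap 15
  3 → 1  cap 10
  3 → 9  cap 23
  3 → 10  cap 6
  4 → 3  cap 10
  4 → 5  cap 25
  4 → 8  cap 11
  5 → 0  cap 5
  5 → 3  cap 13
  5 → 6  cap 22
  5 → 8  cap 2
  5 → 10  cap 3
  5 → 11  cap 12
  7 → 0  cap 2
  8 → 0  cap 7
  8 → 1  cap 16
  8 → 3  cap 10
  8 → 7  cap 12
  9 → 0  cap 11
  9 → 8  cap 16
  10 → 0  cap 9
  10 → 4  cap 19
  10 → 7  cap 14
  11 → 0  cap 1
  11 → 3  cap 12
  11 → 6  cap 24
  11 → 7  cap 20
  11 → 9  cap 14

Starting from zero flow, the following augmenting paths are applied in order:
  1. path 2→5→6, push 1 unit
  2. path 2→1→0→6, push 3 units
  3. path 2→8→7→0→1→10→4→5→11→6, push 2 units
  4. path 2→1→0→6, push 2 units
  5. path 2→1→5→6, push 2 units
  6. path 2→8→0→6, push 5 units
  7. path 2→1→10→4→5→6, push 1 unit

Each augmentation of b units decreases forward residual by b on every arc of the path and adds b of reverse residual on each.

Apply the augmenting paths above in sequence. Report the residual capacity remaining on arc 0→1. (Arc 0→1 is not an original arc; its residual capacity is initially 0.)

Residual capacity of (0,1): 3

after path 1 (2→5→6, push 1): res(0,1)=0
after path 2 (2→1→0→6, push 3): res(0,1)=3
after path 3 (2→8→7→0→1→10→4→5→11→6, push 2): res(0,1)=1
after path 4 (2→1→0→6, push 2): res(0,1)=3
after path 5 (2→1→5→6, push 2): res(0,1)=3
after path 6 (2→8→0→6, push 5): res(0,1)=3
after path 7 (2→1→10→4→5→6, push 1): res(0,1)=3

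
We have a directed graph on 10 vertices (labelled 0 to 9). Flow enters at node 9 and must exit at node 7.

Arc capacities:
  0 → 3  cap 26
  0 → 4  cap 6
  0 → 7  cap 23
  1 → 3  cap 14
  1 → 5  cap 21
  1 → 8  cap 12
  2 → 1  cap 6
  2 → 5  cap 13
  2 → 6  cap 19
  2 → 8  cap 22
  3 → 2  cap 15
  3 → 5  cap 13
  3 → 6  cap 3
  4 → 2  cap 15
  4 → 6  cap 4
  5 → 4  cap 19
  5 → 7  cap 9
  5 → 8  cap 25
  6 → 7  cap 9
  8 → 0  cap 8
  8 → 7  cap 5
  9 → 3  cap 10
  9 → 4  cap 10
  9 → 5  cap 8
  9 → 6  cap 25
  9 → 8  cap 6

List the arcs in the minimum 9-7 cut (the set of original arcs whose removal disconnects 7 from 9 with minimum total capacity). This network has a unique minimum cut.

Min-cut arcs: {(5,7), (6,7), (8,0), (8,7)} (total capacity 31)

augment #1: 9→5→7 push 8
augment #2: 9→6→7 push 9
augment #3: 9→8→7 push 5
augment #4: 9→3→5→7 push 1
augment #5: 9→8→0→7 push 1
augment #6: 9→3→2→8→0→7 push 7
max flow = 31; residual-reachable set from 9 gives S-side
cut edges (S→T): {(5,7), (6,7), (8,0), (8,7)} total cap 31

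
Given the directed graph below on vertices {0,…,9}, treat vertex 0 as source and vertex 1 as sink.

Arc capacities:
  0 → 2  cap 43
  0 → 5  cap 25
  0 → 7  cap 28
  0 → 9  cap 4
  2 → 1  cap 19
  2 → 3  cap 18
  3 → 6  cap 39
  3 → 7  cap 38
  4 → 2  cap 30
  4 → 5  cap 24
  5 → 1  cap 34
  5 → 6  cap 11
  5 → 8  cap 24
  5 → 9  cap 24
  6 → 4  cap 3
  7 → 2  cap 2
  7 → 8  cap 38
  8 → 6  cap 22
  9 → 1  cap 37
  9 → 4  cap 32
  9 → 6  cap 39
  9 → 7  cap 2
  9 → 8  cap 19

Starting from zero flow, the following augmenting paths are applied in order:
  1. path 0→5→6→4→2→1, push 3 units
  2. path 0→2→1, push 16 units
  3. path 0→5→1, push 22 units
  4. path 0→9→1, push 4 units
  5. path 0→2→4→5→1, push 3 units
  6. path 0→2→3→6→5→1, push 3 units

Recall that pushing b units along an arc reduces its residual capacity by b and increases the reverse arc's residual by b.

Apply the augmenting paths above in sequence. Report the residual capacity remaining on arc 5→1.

Residual capacity of (5,1): 6

after path 1 (0→5→6→4→2→1, push 3): res(5,1)=34
after path 2 (0→2→1, push 16): res(5,1)=34
after path 3 (0→5→1, push 22): res(5,1)=12
after path 4 (0→9→1, push 4): res(5,1)=12
after path 5 (0→2→4→5→1, push 3): res(5,1)=9
after path 6 (0→2→3→6→5→1, push 3): res(5,1)=6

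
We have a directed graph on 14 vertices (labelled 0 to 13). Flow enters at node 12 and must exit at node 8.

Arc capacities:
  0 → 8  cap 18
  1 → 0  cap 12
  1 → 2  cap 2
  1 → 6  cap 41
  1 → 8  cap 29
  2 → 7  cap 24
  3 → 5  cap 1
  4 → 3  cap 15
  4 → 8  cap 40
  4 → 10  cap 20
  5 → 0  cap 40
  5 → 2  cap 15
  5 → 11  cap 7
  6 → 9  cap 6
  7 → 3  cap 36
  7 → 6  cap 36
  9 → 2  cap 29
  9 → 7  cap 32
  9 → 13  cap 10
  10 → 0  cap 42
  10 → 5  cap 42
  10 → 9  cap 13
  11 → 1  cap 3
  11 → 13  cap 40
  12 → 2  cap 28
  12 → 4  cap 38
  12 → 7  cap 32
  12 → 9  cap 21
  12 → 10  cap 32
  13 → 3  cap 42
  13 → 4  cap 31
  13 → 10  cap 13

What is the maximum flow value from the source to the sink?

augment #1: 12→4→8 bottleneck 38, total now 38
augment #2: 12→10→0→8 bottleneck 18, total now 56
augment #3: 12→9→13→4→8 bottleneck 2, total now 58
augment #4: 12→10→5→11→1→8 bottleneck 3, total now 61

Maximum flow value: 61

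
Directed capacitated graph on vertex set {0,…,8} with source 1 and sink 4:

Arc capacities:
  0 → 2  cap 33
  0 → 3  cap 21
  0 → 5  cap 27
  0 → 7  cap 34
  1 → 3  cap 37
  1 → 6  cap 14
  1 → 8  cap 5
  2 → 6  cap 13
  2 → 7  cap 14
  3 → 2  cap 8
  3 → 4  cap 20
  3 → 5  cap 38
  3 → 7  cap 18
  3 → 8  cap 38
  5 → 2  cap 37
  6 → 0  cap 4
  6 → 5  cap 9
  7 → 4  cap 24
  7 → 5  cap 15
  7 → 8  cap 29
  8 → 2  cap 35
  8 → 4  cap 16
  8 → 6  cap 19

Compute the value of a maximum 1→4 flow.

augment #1: 1→3→4 bottleneck 20, total now 20
augment #2: 1→8→4 bottleneck 5, total now 25
augment #3: 1→3→7→4 bottleneck 17, total now 42
augment #4: 1→6→0→7→4 bottleneck 4, total now 46
augment #5: 1→6→5→2→7→4 bottleneck 3, total now 49
augment #6: 1→6→5→2→7→8→4 bottleneck 6, total now 55

Maximum flow value: 55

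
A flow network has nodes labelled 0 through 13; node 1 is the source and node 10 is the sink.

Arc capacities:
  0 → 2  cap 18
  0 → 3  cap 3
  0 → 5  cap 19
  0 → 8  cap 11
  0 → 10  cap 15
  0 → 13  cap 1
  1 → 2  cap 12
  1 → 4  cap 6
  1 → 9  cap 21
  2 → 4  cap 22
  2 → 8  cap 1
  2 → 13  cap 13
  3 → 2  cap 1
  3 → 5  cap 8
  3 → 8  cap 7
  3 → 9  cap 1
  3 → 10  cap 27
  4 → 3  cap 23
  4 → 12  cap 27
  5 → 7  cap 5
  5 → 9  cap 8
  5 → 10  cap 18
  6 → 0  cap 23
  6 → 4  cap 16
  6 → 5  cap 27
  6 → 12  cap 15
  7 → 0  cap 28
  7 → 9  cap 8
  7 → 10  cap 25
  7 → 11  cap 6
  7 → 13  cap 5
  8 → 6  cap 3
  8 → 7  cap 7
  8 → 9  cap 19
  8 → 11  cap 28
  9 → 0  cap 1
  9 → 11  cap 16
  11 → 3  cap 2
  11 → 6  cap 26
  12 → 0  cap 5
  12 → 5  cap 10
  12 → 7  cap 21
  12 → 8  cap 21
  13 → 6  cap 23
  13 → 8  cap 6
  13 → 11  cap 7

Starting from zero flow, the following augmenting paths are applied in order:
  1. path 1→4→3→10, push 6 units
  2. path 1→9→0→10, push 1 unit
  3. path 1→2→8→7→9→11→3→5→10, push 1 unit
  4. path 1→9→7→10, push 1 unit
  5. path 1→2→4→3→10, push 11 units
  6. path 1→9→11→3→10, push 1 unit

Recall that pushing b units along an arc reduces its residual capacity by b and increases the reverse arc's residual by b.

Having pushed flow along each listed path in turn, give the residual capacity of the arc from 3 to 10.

after path 1 (1→4→3→10, push 6): res(3,10)=21
after path 2 (1→9→0→10, push 1): res(3,10)=21
after path 3 (1→2→8→7→9→11→3→5→10, push 1): res(3,10)=21
after path 4 (1→9→7→10, push 1): res(3,10)=21
after path 5 (1→2→4→3→10, push 11): res(3,10)=10
after path 6 (1→9→11→3→10, push 1): res(3,10)=9

Residual capacity of (3,10): 9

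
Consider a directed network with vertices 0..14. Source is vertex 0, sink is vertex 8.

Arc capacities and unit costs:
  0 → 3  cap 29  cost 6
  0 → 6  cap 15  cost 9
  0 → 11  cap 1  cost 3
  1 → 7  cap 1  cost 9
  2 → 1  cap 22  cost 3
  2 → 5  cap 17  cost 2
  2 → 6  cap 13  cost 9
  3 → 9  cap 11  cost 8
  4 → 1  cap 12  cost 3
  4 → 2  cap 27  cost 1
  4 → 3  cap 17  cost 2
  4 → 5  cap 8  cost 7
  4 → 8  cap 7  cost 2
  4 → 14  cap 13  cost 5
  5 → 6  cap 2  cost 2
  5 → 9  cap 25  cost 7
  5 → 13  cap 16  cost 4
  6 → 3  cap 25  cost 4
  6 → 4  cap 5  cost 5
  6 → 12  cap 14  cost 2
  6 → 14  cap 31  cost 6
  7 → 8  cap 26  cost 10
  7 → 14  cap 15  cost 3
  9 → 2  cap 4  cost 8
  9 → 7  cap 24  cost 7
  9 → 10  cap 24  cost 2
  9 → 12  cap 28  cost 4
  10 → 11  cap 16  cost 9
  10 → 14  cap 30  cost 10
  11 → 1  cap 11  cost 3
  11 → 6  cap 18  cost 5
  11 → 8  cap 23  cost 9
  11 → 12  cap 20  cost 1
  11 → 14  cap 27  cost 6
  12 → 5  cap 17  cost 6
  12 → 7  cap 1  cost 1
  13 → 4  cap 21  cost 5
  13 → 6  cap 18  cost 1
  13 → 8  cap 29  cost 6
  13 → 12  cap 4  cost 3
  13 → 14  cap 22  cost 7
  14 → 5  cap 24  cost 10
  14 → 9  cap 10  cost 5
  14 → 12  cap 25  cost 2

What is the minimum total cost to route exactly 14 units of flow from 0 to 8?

shortest-cost path #1: 0→11→8 push 1 @ unit cost 12 (adds 12)
shortest-cost path #2: 0→6→4→8 push 5 @ unit cost 16 (adds 80)
shortest-cost path #3: 0→6→12→7→8 push 1 @ unit cost 22 (adds 22)
shortest-cost path #4: 0→6→12→5→13→8 push 7 @ unit cost 27 (adds 189)
total cost = 303

Minimum cost for 14 units: 303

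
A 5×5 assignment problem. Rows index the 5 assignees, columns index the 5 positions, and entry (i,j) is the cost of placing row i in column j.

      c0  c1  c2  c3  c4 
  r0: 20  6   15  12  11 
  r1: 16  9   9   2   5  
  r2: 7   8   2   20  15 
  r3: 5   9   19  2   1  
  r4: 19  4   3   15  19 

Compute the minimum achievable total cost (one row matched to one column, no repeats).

optimal assignment: row0→col1 (cost 6), row1→col3 (cost 2), row2→col0 (cost 7), row3→col4 (cost 1), row4→col2 (cost 3)
total = 6 + 2 + 7 + 1 + 3 = 19

Minimum assignment cost: 19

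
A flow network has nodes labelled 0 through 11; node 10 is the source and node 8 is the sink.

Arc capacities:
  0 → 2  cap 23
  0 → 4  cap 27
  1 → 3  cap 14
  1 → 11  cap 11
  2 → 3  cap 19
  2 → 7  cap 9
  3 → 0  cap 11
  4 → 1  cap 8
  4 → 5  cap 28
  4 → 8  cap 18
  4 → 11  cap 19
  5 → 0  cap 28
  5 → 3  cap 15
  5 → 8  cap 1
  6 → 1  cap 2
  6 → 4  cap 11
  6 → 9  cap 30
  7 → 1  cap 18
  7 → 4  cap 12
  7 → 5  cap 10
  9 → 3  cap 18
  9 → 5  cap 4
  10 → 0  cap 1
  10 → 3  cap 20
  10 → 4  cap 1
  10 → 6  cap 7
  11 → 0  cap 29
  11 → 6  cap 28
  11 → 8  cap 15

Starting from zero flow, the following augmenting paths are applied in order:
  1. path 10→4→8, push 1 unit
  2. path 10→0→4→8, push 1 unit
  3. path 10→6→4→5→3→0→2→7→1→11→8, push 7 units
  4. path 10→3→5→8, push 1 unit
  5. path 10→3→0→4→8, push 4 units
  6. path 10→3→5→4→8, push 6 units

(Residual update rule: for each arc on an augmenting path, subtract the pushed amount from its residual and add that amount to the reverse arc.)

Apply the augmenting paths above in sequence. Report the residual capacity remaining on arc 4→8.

after path 1 (10→4→8, push 1): res(4,8)=17
after path 2 (10→0→4→8, push 1): res(4,8)=16
after path 3 (10→6→4→5→3→0→2→7→1→11→8, push 7): res(4,8)=16
after path 4 (10→3→5→8, push 1): res(4,8)=16
after path 5 (10→3→0→4→8, push 4): res(4,8)=12
after path 6 (10→3→5→4→8, push 6): res(4,8)=6

Residual capacity of (4,8): 6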